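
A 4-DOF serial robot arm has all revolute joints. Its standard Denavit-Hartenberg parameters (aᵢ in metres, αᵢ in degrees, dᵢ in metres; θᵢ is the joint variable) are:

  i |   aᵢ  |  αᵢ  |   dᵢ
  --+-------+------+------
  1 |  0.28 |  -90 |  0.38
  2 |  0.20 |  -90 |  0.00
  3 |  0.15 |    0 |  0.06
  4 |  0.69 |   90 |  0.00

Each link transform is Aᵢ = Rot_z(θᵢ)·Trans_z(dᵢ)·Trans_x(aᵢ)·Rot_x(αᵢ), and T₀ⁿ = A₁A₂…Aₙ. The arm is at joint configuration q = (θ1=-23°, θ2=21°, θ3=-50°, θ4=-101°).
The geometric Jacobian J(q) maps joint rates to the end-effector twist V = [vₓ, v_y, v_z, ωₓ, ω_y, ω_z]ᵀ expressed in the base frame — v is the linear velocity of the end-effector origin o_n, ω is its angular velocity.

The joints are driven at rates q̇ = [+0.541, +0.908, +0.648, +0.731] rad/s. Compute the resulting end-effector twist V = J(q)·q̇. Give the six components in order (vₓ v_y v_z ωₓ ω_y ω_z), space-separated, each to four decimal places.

o_n = [0.1497, 0.4247, 0.4340]
J₁: ẑ×o_n = [-0.4247, 0.1497, 0.0000], ω = ẑ
J2: z=[0.3907, 0.9205, 0.0000] o=[0.2577, -0.1094, 0.3800] → [0.0497, -0.0211, 0.3082, 0.3907, 0.9205, 0.0000]
J3: z=[-0.3299, 0.1400, -0.9336] o=[0.4296, -0.1824, 0.3083] → [0.5843, 0.3028, -0.1611, -0.3299, 0.1400, -0.9336]
J4: z=[-0.3299, 0.1400, -0.9336] o=[0.5376, -0.1034, 0.2178] → [0.5233, 0.4335, -0.1199, -0.3299, 0.1400, -0.9336]
V = J·q̇ = [0.5766, 0.5749, 0.0878, -0.1001, 1.0289, -0.7464]

0.5766 0.5749 0.0878 -0.1001 1.0289 -0.7464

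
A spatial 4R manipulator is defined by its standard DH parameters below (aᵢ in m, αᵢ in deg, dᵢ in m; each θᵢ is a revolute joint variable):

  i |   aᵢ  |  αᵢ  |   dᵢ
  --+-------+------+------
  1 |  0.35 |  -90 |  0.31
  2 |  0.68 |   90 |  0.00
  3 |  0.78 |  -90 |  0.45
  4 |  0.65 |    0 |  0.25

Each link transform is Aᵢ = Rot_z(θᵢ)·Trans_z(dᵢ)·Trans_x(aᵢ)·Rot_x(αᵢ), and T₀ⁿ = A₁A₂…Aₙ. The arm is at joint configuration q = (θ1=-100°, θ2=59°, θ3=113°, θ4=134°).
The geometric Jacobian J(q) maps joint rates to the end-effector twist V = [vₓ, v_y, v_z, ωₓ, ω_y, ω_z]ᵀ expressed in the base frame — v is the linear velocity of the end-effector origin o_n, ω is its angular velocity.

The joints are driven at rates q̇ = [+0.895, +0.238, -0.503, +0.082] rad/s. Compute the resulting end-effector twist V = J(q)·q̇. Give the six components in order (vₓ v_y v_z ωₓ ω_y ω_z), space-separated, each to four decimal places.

0.6115 0.0531 -0.1178 0.2845 0.4271 0.7006

o_n = [0.1147, -0.5285, 0.0253]
J₁: ẑ×o_n = [0.5285, 0.1147, -0.0000], ω = ẑ
J2: z=[0.9848, -0.1736, 0.0000] o=[-0.0608, -0.3447, 0.3100] → [0.0494, 0.2803, -0.1505, 0.9848, -0.1736, 0.0000]
J3: z=[-0.1488, -0.8441, 0.5150] o=[-0.1216, -0.6896, -0.2729] → [-0.3347, 0.1661, 0.1754, -0.1488, -0.8441, 0.5150]
J4: z=[-0.3025, 0.5347, 0.7890] o=[0.5458, -1.0395, 0.2201] → [-0.5074, -0.3991, 0.0760, -0.3025, 0.5347, 0.7890]
V = J·q̇ = [0.6115, 0.0531, -0.1178, 0.2845, 0.4271, 0.7006]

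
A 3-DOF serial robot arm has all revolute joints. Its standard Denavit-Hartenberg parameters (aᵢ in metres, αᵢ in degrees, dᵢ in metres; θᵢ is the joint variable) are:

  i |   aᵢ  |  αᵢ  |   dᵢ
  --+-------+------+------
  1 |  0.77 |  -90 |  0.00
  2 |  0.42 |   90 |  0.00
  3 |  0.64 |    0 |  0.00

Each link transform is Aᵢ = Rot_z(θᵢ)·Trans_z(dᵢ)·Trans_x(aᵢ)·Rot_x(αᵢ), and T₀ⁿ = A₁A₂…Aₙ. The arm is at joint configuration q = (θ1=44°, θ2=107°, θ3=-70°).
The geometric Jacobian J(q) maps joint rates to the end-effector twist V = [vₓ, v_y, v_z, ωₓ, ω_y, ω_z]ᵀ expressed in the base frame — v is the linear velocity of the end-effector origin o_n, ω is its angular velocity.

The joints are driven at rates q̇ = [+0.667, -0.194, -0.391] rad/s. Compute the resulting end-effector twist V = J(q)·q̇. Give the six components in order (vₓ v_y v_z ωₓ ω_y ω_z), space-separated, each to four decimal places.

o_n = [0.8373, -0.0275, -0.6110]
J₁: ẑ×o_n = [0.0275, 0.8373, -0.0000], ω = ẑ
J2: z=[-0.6947, 0.7193, 0.0000] o=[0.5539, 0.5349, 0.0000] → [-0.4395, -0.4244, 0.1868, -0.6947, 0.7193, 0.0000]
J3: z=[0.6879, 0.6643, -0.2924] o=[0.4656, 0.4496, -0.4016] → [-0.2785, 0.0353, -0.5751, 0.6879, 0.6643, -0.2924]
V = J·q̇ = [0.2125, 0.6270, 0.1886, -0.1342, -0.3993, 0.7813]

0.2125 0.6270 0.1886 -0.1342 -0.3993 0.7813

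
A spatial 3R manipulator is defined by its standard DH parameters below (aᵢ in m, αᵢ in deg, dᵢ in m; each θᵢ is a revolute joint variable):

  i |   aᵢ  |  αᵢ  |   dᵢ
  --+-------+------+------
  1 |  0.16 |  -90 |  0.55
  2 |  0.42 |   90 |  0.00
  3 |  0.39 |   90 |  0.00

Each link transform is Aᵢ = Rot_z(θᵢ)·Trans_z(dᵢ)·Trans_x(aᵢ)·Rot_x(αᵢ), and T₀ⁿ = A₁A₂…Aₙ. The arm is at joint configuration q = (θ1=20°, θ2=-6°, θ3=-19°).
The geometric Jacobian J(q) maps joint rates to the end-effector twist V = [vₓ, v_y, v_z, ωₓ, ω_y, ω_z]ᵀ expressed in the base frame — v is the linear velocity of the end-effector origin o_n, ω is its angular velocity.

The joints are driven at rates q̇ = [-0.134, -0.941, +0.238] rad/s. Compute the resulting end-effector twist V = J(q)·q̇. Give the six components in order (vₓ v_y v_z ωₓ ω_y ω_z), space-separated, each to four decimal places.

o_n = [0.9309, 0.2037, 0.6324]
J₁: ẑ×o_n = [-0.2037, 0.9309, 0.0000], ω = ẑ
J2: z=[-0.3420, 0.9397, 0.0000] o=[0.1504, 0.0547, 0.5500] → [0.0775, 0.0282, -0.7844, -0.3420, 0.9397, 0.0000]
J3: z=[-0.0982, -0.0358, 0.9945] o=[0.5429, 0.1976, 0.5939] → [-0.0075, 0.3897, 0.0133, -0.0982, -0.0358, 0.9945]
V = J·q̇ = [-0.0474, -0.0585, 0.7413, 0.2985, -0.8928, 0.1027]

-0.0474 -0.0585 0.7413 0.2985 -0.8928 0.1027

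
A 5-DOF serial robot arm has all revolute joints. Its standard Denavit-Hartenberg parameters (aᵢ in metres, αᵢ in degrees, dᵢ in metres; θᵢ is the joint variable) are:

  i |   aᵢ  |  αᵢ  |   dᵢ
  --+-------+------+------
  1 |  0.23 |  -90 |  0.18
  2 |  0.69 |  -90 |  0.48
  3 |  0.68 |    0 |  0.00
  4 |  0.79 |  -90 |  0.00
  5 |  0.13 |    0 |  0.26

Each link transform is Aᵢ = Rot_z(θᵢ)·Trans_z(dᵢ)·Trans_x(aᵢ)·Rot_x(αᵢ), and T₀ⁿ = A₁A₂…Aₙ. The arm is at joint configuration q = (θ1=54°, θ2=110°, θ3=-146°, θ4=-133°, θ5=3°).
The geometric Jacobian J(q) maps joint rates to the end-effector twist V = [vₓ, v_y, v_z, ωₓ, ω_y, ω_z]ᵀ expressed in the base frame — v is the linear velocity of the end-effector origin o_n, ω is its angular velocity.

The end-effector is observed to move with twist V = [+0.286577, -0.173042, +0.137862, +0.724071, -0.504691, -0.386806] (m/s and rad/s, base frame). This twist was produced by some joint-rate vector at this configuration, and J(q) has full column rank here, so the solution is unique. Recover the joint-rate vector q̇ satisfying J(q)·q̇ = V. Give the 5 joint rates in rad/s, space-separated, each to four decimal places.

-0.3700 -0.8840 -0.4350 0.4130 -0.0100

o_n = [0.2082, 0.1353, 0.1651]
J₁: ẑ×o_n = [-0.1353, 0.2082, 0.0000], ω = ẑ
J2: z=[-0.8090, 0.5878, 0.0000] o=[0.1352, 0.1861, 0.1800] → [-0.0087, -0.0120, -0.0018, -0.8090, 0.5878, 0.0000]
J3: z=[-0.5523, -0.7602, 0.3420] o=[-0.3919, 0.2773, -0.4684] → [-0.4331, 0.5551, 0.5346, -0.5523, -0.7602, 0.3420]
J4: z=[-0.5523, -0.7602, 0.3420] o=[-0.5861, 0.6568, 0.0614] → [0.0995, 0.3290, 0.8919, -0.5523, -0.7602, 0.3420]
J5: z=[0.3251, 0.1813, 0.9281] o=[0.0203, 0.1640, -0.0548] → [0.0665, 0.1029, -0.0434, 0.3251, 0.1813, 0.9281]
q̇ = J⁺·V = [-0.3700, -0.8840, -0.4350, 0.4130, -0.0100]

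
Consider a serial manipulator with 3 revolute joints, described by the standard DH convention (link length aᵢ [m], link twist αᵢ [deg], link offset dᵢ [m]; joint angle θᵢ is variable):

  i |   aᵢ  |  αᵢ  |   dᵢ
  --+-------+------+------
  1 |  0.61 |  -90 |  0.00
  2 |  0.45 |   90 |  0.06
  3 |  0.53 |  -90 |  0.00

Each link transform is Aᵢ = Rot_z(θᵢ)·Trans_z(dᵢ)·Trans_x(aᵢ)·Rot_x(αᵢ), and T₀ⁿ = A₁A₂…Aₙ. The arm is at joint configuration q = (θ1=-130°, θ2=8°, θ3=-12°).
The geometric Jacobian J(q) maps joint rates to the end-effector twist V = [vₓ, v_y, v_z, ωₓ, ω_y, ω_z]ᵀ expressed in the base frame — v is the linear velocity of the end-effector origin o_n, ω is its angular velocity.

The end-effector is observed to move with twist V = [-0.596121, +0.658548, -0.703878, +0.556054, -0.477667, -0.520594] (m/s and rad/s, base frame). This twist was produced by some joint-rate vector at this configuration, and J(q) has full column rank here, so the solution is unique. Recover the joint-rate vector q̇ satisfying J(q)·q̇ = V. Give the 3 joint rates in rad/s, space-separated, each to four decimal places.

-0.5810 0.7330 0.0610

o_n = [-1.0470, -1.1697, -0.1348]
J₁: ẑ×o_n = [1.1697, -1.0470, 0.0000], ω = ẑ
J2: z=[0.7660, -0.6428, 0.0000] o=[-0.3921, -0.4673, 0.0000] → [0.0866, 0.1032, -0.9590, 0.7660, -0.6428, 0.0000]
J3: z=[-0.0895, -0.1066, 0.9903] o=[-0.6326, -0.8472, -0.0626] → [0.3270, -0.4168, -0.0153, -0.0895, -0.1066, 0.9903]
q̇ = J⁺·V = [-0.5810, 0.7330, 0.0610]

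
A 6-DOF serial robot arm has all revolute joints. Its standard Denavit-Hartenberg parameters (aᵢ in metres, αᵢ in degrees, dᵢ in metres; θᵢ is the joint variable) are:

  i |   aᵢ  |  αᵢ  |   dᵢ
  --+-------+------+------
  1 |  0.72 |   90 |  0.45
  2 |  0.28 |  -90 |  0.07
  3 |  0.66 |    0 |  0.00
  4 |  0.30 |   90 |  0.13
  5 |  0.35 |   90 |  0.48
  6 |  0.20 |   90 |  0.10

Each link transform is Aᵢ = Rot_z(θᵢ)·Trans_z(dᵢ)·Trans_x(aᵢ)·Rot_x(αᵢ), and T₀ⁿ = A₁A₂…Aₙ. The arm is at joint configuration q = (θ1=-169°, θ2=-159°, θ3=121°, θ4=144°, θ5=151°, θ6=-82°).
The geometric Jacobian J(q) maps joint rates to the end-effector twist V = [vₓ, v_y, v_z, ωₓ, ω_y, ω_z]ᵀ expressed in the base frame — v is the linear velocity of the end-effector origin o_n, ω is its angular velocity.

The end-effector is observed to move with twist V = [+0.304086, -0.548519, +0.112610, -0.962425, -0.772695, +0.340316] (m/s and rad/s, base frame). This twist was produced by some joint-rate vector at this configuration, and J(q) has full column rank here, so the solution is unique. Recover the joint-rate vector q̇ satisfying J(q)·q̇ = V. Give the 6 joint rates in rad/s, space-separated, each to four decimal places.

o_n = [-1.0656, -0.7189, 0.1987]
J₁: ẑ×o_n = [0.7189, -1.0656, 0.0000], ω = ẑ
J2: z=[-0.1908, 0.9816, 0.0000] o=[-0.7068, -0.1374, 0.4500] → [-0.2467, -0.0480, 0.4632, -0.1908, 0.9816, 0.0000]
J3: z=[-0.3518, -0.0684, -0.9336] o=[-0.4635, -0.0188, 0.3497] → [-0.6433, 0.5090, 0.2051, -0.3518, -0.0684, -0.9336]
J4: z=[-0.3518, -0.0684, -0.9336] o=[-0.6671, -0.6347, 0.4715] → [-0.0600, 0.2761, 0.0024, -0.3518, -0.0684, -0.9336]
J5: z=[-0.8963, -0.2630, 0.3570] o=[-0.7938, -0.3549, 0.3595] → [0.1723, -0.2412, 0.2548, -0.8963, -0.2630, 0.3570]
J6: z=[-0.4386, 0.4068, -0.8014] o=[-1.2011, -0.7873, 0.3629] → [-0.0120, -0.1806, -0.0851, -0.4386, 0.4068, -0.8014]
q̇ = J⁺·V = [0.6000, -0.5410, 0.6620, -0.1130, 0.9260, 0.0970]

0.6000 -0.5410 0.6620 -0.1130 0.9260 0.0970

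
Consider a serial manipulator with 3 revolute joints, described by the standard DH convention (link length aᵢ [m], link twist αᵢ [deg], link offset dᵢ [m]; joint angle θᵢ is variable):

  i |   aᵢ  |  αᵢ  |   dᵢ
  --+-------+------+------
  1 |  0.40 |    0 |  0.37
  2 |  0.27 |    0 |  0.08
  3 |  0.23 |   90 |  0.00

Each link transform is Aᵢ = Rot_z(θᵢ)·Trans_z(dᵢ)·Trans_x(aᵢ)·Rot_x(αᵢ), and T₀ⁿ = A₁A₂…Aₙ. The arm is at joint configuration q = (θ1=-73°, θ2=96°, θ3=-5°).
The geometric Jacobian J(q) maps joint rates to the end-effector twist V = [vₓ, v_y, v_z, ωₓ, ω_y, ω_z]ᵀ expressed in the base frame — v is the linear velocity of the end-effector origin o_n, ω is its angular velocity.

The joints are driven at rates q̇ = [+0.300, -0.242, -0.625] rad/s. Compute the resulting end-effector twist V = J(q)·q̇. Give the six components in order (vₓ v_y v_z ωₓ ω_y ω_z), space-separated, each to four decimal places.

o_n = [0.5842, -0.2060, 0.4500]
J₁: ẑ×o_n = [0.2060, 0.5842, -0.0000], ω = ẑ
J2: z=[0.0000, 0.0000, 1.0000] o=[0.1169, -0.3825, 0.3700] → [-0.1766, 0.4673, 0.0000, 0.0000, 0.0000, 1.0000]
J3: z=[0.0000, 0.0000, 1.0000] o=[0.3655, -0.2770, 0.4500] → [-0.0711, 0.2187, 0.0000, 0.0000, 0.0000, 1.0000]
V = J·q̇ = [0.1489, -0.0745, 0.0000, 0.0000, 0.0000, -0.5670]

0.1489 -0.0745 0.0000 0.0000 0.0000 -0.5670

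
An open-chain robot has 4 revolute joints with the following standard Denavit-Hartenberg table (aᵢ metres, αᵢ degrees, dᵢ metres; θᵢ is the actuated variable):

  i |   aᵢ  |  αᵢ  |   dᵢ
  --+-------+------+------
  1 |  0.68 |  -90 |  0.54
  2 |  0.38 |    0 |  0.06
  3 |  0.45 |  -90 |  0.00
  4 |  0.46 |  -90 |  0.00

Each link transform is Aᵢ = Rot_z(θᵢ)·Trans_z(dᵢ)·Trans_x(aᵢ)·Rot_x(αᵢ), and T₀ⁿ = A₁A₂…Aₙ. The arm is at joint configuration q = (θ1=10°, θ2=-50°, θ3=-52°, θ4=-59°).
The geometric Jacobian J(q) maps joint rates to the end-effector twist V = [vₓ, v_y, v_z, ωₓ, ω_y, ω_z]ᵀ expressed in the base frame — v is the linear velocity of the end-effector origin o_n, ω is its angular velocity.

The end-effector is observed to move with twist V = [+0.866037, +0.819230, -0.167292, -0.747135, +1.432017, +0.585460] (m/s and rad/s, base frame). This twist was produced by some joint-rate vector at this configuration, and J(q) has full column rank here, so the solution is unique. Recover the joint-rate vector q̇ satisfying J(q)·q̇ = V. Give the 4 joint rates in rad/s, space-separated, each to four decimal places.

0.6890 0.7990 0.7410 -0.4980

o_n = [0.6907, 0.5831, 1.5030]
J₁: ẑ×o_n = [-0.5831, 0.6907, 0.0000], ω = ẑ
J2: z=[-0.1736, 0.9848, 0.0000] o=[0.6697, 0.1181, 0.5400] → [0.9484, 0.1672, -0.1014, -0.1736, 0.9848, 0.0000]
J3: z=[-0.1736, 0.9848, 0.0000] o=[0.8998, 0.2196, 0.8311] → [0.6617, 0.1167, 0.1428, -0.1736, 0.9848, 0.0000]
J4: z=[0.9633, 0.1699, 0.2079] o=[0.8077, 0.2033, 1.2713] → [-0.0396, -0.2476, 0.3857, 0.9633, 0.1699, 0.2079]
q̇ = J⁺·V = [0.6890, 0.7990, 0.7410, -0.4980]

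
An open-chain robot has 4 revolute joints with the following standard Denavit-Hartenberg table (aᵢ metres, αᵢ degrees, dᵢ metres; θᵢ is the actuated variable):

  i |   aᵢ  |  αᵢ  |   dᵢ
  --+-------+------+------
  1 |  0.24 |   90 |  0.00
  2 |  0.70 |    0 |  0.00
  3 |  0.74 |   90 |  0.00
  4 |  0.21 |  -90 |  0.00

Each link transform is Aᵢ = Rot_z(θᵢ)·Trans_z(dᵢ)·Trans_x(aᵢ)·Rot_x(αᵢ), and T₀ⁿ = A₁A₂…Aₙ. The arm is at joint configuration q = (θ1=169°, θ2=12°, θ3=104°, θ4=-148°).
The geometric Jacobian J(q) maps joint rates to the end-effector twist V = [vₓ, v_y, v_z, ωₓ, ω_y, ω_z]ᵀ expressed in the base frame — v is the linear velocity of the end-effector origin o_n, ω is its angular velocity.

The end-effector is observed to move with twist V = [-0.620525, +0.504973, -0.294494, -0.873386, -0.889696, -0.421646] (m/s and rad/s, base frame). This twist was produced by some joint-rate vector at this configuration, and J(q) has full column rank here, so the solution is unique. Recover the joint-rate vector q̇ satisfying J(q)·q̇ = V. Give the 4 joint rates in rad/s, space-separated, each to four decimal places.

o_n = [-0.6871, 0.0202, 0.6506]
J₁: ẑ×o_n = [-0.0202, -0.6871, 0.0000], ω = ẑ
J2: z=[0.1908, 0.9816, 0.0000] o=[-0.2356, 0.0458, 0.0000] → [0.6386, -0.1241, 0.4384, 0.1908, 0.9816, 0.0000]
J3: z=[0.1908, 0.9816, 0.0000] o=[-0.9077, 0.1764, 0.1455] → [0.4958, -0.0964, -0.2463, 0.1908, 0.9816, 0.0000]
J4: z=[-0.8823, 0.1715, 0.4384] o=[-0.5893, 0.1145, 0.8106] → [0.0139, -0.1841, 0.1000, -0.8823, 0.1715, 0.4384]
q̇ = J⁺·V = [-0.7570, -0.9160, -0.1240, 0.7650]

-0.7570 -0.9160 -0.1240 0.7650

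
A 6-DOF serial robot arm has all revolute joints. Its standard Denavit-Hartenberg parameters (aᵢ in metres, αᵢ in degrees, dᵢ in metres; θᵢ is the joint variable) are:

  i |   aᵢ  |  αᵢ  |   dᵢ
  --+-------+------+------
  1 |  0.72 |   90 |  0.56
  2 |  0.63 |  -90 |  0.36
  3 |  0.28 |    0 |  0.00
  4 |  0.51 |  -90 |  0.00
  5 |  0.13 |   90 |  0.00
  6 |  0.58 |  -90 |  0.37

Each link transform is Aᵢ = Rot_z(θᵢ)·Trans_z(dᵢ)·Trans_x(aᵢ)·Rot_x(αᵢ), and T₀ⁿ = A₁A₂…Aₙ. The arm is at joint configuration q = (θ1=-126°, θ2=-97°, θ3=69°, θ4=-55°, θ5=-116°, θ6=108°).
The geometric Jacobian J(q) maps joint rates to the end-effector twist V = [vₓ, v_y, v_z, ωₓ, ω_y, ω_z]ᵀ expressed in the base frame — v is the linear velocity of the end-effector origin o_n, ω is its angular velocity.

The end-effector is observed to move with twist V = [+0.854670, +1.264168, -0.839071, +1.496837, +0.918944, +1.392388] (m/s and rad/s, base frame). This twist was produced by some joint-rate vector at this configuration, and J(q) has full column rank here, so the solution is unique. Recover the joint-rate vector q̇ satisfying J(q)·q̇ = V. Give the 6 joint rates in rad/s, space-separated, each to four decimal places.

0.4340 -0.9370 -0.5490 -0.7910 -0.0760 0.8850

o_n = [0.1460, -0.6238, -0.1990]
J₁: ẑ×o_n = [0.6238, 0.1460, -0.0000], ω = ẑ
J2: z=[-0.8090, 0.5878, 0.0000] o=[-0.4232, -0.5825, 0.5600] → [-0.4461, -0.6140, -0.3012, -0.8090, 0.5878, 0.0000]
J3: z=[-0.5834, -0.8030, -0.1219] o=[-0.6693, -0.3088, -0.0653] → [0.0689, -0.1773, 0.8385, -0.5834, -0.8030, -0.1219]
J4: z=[-0.5834, -0.8030, -0.1219] o=[-0.4507, -0.4525, -0.1649] → [0.0065, -0.0926, 0.5790, -0.5834, -0.8030, -0.1219]
J5: z=[0.7677, -0.5942, 0.2401] o=[-0.3154, -0.4763, -0.6561] → [-0.2362, -0.2401, 0.1609, 0.7677, -0.5942, 0.2401]
J6: z=[0.0174, 0.3938, 0.9190] o=[-0.3987, -0.5674, -0.6154] → [0.2158, 0.4934, -0.2155, 0.0174, 0.3938, 0.9190]
q̇ = J⁺·V = [0.4340, -0.9370, -0.5490, -0.7910, -0.0760, 0.8850]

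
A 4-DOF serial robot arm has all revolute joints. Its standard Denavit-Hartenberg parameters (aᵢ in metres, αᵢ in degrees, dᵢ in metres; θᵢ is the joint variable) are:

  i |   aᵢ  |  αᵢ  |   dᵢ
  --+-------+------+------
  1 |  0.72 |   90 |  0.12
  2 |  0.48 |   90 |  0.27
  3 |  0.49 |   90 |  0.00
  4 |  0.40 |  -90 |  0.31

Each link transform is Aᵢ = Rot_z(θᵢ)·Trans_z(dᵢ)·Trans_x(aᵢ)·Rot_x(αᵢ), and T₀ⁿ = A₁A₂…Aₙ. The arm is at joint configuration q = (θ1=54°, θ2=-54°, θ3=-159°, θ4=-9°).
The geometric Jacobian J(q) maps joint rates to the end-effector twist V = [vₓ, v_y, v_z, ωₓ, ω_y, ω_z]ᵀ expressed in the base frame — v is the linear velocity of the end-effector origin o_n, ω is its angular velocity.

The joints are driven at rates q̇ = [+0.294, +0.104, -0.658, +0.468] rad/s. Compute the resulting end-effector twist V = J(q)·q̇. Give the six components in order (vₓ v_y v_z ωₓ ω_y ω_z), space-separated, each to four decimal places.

o_n = [0.4909, 0.2636, 0.5268]
J₁: ẑ×o_n = [-0.2636, 0.4909, 0.0000], ω = ẑ
J2: z=[0.8090, -0.5878, 0.0000] o=[0.4232, 0.5825, 0.1200] → [-0.2391, -0.3291, -0.2182, 0.8090, -0.5878, 0.0000]
J3: z=[-0.4755, -0.6545, -0.5878] o=[0.8075, 0.6520, -0.2683] → [-0.7488, 0.5642, -0.0225, -0.4755, -0.6545, -0.5878]
J4: z=[0.6315, -0.7192, 0.2899] o=[0.5074, 0.5377, 0.1018] → [-0.2262, -0.2732, -0.1850, 0.6315, -0.7192, 0.2899]
V = J·q̇ = [0.2845, -0.3890, -0.0945, 0.6926, 0.0330, 0.8164]

0.2845 -0.3890 -0.0945 0.6926 0.0330 0.8164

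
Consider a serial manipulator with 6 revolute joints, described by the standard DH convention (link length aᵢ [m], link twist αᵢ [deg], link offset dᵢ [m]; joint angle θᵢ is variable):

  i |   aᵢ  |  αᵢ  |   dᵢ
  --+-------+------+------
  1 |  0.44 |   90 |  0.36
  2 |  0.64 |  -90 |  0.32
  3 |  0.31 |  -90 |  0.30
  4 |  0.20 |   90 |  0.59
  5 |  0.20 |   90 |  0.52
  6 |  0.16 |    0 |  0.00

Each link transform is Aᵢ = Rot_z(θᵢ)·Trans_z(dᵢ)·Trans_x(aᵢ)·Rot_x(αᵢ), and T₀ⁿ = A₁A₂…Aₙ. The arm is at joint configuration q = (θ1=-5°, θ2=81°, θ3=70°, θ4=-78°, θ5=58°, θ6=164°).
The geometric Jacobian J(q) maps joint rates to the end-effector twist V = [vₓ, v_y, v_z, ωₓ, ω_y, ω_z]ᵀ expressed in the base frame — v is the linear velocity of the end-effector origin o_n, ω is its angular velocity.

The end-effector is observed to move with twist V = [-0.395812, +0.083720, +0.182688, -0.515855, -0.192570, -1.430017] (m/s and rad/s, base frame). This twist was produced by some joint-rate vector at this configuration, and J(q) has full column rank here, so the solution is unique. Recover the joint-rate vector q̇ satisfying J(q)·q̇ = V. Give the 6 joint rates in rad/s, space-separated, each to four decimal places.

-0.8660 -0.2330 0.3460 0.3850 0.6560 -0.0960

o_n = [-0.2162, -0.2703, 0.4419]
J₁: ẑ×o_n = [0.2703, -0.2162, 0.0000], ω = ẑ
J2: z=[-0.0872, -0.9962, 0.0000] o=[0.4383, -0.0383, 0.3600] → [-0.0816, 0.0071, -0.6318, -0.0872, -0.9962, 0.0000]
J3: z=[-0.9839, 0.0861, 0.1564] o=[0.5102, -0.3659, 0.9921] → [-0.0623, -0.6550, -0.0315, -0.9839, 0.0861, 0.1564]
J4: z=[-0.1166, 0.3535, -0.9281] o=[0.2569, -0.0513, 1.1438] → [-0.4514, 0.3572, 0.1928, -0.1166, 0.3535, -0.9281]
J5: z=[-0.3368, -0.8932, -0.2979] o=[0.0012, 0.2129, 0.6408] → [0.0337, -0.0022, -0.0315, -0.3368, -0.8932, -0.2979]
J6: z=[-0.7305, 0.0483, 0.6812] o=[-0.2927, -0.1622, 0.3522] → [0.0780, 0.1177, 0.0753, -0.7305, 0.0483, 0.6812]
q̇ = J⁺·V = [-0.8660, -0.2330, 0.3460, 0.3850, 0.6560, -0.0960]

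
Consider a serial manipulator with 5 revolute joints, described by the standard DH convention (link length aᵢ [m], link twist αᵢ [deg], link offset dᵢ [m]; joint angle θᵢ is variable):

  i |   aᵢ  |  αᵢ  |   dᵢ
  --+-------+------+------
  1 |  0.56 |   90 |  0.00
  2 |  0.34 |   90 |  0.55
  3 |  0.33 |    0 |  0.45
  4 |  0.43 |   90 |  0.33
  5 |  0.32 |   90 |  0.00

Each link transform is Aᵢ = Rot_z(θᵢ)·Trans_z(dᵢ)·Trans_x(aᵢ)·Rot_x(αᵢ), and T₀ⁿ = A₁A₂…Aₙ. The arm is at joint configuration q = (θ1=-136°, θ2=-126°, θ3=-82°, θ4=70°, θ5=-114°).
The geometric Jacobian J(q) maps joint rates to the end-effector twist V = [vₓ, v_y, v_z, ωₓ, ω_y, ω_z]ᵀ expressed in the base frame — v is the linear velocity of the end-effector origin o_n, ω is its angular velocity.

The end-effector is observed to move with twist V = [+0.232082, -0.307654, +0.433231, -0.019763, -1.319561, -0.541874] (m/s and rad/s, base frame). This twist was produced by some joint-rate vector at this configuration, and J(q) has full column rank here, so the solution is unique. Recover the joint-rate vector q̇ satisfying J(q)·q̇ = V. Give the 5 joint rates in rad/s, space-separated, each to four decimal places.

o_n = [0.0564, 0.2781, -0.2629]
J₁: ẑ×o_n = [-0.2781, 0.0564, 0.0000], ω = ẑ
J2: z=[-0.6947, 0.7193, 0.0000] o=[-0.4028, -0.3890, 0.0000] → [-0.1891, -0.1826, -0.7938, -0.6947, 0.7193, 0.0000]
J3: z=[0.5820, 0.5620, 0.5878] o=[-0.6411, 0.1455, -0.2751] → [-0.0711, 0.4029, -0.3148, 0.5820, 0.5620, 0.5878]
J4: z=[0.5820, 0.5620, 0.5878] o=[-0.1328, 0.1820, -0.0477] → [-0.1774, 0.2364, -0.0504, 0.5820, 0.5620, 0.5878]
J5: z=[0.5916, -0.7885, 0.1682] o=[0.2992, 0.4749, -0.1940] → [0.0874, -0.0001, -0.3078, 0.5916, -0.7885, 0.1682]
q̇ = J⁺·V = [-0.0010, -0.4200, -0.7870, -0.2840, 0.5270]

-0.0010 -0.4200 -0.7870 -0.2840 0.5270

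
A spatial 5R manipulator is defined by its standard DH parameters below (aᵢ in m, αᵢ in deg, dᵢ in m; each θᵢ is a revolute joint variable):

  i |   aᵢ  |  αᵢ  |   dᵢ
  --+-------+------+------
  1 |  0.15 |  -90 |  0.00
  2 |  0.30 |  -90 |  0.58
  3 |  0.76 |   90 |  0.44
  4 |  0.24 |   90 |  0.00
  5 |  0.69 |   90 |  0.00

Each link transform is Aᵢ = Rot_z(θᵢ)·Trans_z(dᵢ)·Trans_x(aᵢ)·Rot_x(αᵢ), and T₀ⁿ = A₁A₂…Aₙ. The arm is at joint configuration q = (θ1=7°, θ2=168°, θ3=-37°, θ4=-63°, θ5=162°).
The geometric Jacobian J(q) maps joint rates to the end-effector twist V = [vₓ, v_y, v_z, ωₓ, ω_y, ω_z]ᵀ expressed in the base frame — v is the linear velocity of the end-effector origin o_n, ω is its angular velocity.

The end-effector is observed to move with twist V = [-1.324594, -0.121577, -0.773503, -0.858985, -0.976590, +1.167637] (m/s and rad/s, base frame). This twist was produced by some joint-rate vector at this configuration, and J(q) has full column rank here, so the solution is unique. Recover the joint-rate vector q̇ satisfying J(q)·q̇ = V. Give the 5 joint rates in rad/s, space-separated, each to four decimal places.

0.5740 -0.8880 0.4390 -0.4790 -0.7570

o_n = [-0.7612, 1.0087, 0.6626]
J₁: ẑ×o_n = [-1.0087, -0.7612, 0.0000], ω = ẑ
J2: z=[-0.1219, 0.9925, 0.0000] o=[0.1489, 0.0183, 0.0000] → [0.6577, 0.0808, 0.7826, -0.1219, 0.9925, 0.0000]
J3: z=[-0.2064, -0.0253, 0.9781] o=[-0.2131, 0.5582, -0.0624] → [-0.4590, -0.3866, -0.1069, -0.2064, -0.0253, 0.9781]
J4: z=[0.4869, 0.8644, 0.1251] o=[-0.9489, 0.9287, 0.2418] → [0.3537, -0.1814, -0.1233, 0.4869, 0.8644, 0.1251]
J5: z=[0.8499, -0.4359, -0.2961] o=[-0.9972, 0.9888, 0.0146] → [-0.2766, -0.6207, 0.1198, 0.8499, -0.4359, -0.2961]
q̇ = J⁺·V = [0.5740, -0.8880, 0.4390, -0.4790, -0.7570]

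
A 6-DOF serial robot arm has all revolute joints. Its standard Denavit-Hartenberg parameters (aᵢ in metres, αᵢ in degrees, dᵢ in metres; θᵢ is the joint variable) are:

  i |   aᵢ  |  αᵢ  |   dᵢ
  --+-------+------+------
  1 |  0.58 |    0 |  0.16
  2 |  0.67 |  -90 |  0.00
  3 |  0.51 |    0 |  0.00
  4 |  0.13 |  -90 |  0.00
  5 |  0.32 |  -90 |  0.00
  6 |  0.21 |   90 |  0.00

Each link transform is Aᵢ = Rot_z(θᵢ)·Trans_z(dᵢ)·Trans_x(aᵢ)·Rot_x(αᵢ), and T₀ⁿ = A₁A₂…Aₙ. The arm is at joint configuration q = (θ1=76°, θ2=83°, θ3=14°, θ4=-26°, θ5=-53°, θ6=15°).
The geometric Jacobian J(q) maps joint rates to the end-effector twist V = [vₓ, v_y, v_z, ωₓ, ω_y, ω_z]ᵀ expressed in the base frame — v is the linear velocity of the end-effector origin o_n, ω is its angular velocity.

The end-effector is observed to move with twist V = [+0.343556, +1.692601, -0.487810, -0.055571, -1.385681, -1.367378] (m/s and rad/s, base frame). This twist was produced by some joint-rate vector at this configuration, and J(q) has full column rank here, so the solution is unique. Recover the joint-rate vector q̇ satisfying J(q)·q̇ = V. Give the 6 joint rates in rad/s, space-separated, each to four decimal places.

o_n = [-1.4923, 0.7422, 0.1822]
J₁: ẑ×o_n = [-0.7422, -1.4923, 0.0000], ω = ẑ
J2: z=[0.0000, 0.0000, 1.0000] o=[0.1403, 0.5628, 0.1600] → [-0.1794, -1.6326, 0.0000, 0.0000, 0.0000, 1.0000]
J3: z=[-0.3584, -0.9336, 0.0000] o=[-0.4852, 0.8029, 0.1600] → [-0.0208, 0.0080, -0.9185, -0.3584, -0.9336, 0.0000]
J4: z=[-0.3584, -0.9336, 0.0000] o=[-0.9472, 0.9802, 0.0366] → [-0.1359, 0.0522, -0.4236, -0.3584, -0.9336, 0.0000]
J5: z=[-0.1941, 0.0745, -0.9781] o=[-1.0659, 1.0258, 0.0636] → [-0.2685, 0.4401, 0.0868, -0.1941, 0.0745, -0.9781]
J6: z=[-0.5136, 0.8418, 0.1660] o=[-1.3333, 0.8547, 0.1037] → [0.0848, 0.0139, 0.1916, -0.5136, 0.8418, 0.1660]
q̇ = J⁺·V = [-0.7380, -0.2670, -0.0110, 0.9400, 0.2620, -0.6390]

-0.7380 -0.2670 -0.0110 0.9400 0.2620 -0.6390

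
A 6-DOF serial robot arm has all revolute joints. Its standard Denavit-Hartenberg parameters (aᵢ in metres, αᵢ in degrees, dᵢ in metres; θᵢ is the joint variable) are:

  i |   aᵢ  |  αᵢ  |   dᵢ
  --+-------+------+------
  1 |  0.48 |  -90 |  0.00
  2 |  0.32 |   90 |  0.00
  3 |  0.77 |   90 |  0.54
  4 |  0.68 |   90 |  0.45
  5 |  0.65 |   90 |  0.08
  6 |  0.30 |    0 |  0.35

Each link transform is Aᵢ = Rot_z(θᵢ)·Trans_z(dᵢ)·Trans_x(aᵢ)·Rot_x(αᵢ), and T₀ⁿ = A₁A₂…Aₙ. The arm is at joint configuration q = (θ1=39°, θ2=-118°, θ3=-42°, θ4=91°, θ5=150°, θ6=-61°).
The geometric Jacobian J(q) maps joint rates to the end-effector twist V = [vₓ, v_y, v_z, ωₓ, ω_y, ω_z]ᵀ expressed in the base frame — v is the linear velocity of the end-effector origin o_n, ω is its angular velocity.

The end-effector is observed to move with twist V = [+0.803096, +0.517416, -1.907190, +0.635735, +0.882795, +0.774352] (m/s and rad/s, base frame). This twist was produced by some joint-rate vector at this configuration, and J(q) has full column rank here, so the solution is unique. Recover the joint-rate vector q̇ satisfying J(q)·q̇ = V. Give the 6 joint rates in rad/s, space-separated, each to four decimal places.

o_n = [0.6808, -1.0526, -0.3437]
J₁: ẑ×o_n = [1.0526, 0.6808, -0.0000], ω = ẑ
J2: z=[-0.6293, 0.7771, 0.0000] o=[0.3730, 0.3021, 0.0000] → [-0.2671, -0.2163, 0.6134, -0.6293, 0.7771, 0.0000]
J3: z=[-0.6862, -0.5557, -0.4695] o=[0.2563, 0.2075, 0.2825] → [-0.2436, -0.6290, 1.1006, -0.6862, -0.5557, -0.4695]
J4: z=[0.7118, -0.3798, -0.5908] o=[0.0012, -0.6620, 0.5343] → [0.1027, 0.2234, -0.0199, 0.7118, -0.3798, -0.5908]
J5: z=[0.1380, -0.7492, 0.6479] o=[-0.1468, -1.2019, -0.0586] → [0.1169, 0.5755, 0.6406, 0.1380, -0.7492, 0.6479]
J6: z=[0.2721, -0.6003, -0.7521] o=[0.4833, -1.0798, 0.0719] → [0.2699, -0.0355, 0.1260, 0.2721, -0.6003, -0.7521]
q̇ = J⁺·V = [0.6350, -0.6860, -0.7630, -0.1060, -0.9290, -0.4260]

0.6350 -0.6860 -0.7630 -0.1060 -0.9290 -0.4260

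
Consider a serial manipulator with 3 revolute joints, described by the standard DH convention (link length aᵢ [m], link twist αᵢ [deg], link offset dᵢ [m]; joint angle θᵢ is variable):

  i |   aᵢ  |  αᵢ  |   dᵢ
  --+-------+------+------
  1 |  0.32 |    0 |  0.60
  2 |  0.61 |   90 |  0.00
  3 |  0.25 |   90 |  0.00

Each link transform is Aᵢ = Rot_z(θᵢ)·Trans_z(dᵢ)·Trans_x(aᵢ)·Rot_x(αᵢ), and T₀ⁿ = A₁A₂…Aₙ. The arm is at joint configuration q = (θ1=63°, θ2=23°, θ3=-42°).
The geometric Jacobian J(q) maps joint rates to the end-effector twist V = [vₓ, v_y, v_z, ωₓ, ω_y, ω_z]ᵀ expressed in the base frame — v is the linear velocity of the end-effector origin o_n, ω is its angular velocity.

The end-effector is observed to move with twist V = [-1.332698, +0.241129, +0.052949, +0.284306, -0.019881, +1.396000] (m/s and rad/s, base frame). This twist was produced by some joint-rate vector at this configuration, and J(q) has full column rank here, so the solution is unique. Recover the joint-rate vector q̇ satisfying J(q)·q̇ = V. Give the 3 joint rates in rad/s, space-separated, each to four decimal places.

0.7990 0.5970 0.2850

o_n = [0.2008, 1.0790, 0.4327]
J₁: ẑ×o_n = [-1.0790, 0.2008, 0.0000], ω = ẑ
J2: z=[0.0000, 0.0000, 1.0000] o=[0.1453, 0.2851, 0.6000] → [-0.7938, 0.0555, 0.0000, 0.0000, 0.0000, 1.0000]
J3: z=[0.9976, -0.0698, 0.0000] o=[0.1878, 0.8936, 0.6000] → [0.0117, 0.1669, 0.1858, 0.9976, -0.0698, 0.0000]
q̇ = J⁺·V = [0.7990, 0.5970, 0.2850]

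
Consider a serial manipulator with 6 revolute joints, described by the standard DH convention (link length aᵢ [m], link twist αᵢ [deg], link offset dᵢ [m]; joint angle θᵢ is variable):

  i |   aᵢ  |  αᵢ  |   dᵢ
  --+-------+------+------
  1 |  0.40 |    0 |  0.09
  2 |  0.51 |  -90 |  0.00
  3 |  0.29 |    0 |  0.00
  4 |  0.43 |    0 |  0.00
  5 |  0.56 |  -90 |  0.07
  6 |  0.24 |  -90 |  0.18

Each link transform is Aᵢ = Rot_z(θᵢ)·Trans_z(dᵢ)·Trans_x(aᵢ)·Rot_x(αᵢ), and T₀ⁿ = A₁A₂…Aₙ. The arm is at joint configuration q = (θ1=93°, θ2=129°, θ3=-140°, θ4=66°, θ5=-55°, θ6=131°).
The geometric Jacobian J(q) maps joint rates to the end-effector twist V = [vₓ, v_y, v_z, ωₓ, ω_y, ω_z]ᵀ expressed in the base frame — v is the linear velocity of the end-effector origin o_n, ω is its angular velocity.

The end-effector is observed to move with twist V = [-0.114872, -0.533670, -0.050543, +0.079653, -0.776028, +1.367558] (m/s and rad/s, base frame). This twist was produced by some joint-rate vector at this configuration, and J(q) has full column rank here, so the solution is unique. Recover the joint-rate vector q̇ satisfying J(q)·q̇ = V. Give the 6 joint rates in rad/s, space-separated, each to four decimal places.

0.2580 0.7370 -0.2280 0.1270 0.7310 0.5920

o_n = [-0.3130, 0.2860, 1.1159]
J₁: ẑ×o_n = [-0.2860, -0.3130, 0.0000], ω = ẑ
J2: z=[0.0000, 0.0000, 1.0000] o=[-0.0209, 0.3995, 0.0900] → [0.1134, -0.2920, 0.0000, 0.0000, 0.0000, 1.0000]
J3: z=[0.6691, -0.7431, 0.0000] o=[-0.3999, 0.0582, 0.0900] → [-0.7624, -0.6864, 0.2171, 0.6691, -0.7431, 0.0000]
J4: z=[0.6691, -0.7431, 0.0000] o=[-0.2348, 0.2068, 0.2764] → [-0.6238, -0.5617, -0.0051, 0.6691, -0.7431, 0.0000]
J5: z=[0.6691, -0.7431, 0.0000] o=[-0.3229, 0.1275, 0.6898] → [-0.3167, -0.2851, 0.1134, 0.6691, -0.7431, 0.0000]
J6: z=[-0.5775, -0.5200, 0.6293] o=[-0.0142, 0.3113, 1.1250] → [0.0206, -0.1933, -0.1408, -0.5775, -0.5200, 0.6293]
q̇ = J⁺·V = [0.2580, 0.7370, -0.2280, 0.1270, 0.7310, 0.5920]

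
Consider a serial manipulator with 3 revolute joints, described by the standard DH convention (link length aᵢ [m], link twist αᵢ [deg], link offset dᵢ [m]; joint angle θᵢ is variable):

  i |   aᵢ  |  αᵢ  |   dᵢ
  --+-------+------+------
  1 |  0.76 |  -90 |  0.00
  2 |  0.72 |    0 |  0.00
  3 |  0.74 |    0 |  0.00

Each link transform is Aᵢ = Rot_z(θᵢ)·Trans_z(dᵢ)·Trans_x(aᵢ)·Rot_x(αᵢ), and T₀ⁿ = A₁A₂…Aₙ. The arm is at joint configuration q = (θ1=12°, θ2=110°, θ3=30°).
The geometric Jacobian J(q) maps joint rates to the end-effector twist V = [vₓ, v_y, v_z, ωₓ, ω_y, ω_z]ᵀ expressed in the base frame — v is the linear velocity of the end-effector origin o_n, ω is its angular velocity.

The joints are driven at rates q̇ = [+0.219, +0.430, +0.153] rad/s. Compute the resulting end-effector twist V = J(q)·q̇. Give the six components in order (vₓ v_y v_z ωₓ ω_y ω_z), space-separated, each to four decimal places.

-0.5534 -0.1295 0.4364 -0.1212 0.5703 0.2190

o_n = [-0.0520, -0.0110, -1.1522]
J₁: ẑ×o_n = [0.0110, -0.0520, 0.0000], ω = ẑ
J2: z=[-0.2079, 0.9781, 0.0000] o=[0.7434, 0.1580, 0.0000] → [-1.1271, -0.2396, 0.8131, -0.2079, 0.9781, 0.0000]
J3: z=[-0.2079, 0.9781, 0.0000] o=[0.5025, 0.1068, -0.6766] → [-0.4653, -0.0989, 0.5669, -0.2079, 0.9781, 0.0000]
V = J·q̇ = [-0.5534, -0.1295, 0.4364, -0.1212, 0.5703, 0.2190]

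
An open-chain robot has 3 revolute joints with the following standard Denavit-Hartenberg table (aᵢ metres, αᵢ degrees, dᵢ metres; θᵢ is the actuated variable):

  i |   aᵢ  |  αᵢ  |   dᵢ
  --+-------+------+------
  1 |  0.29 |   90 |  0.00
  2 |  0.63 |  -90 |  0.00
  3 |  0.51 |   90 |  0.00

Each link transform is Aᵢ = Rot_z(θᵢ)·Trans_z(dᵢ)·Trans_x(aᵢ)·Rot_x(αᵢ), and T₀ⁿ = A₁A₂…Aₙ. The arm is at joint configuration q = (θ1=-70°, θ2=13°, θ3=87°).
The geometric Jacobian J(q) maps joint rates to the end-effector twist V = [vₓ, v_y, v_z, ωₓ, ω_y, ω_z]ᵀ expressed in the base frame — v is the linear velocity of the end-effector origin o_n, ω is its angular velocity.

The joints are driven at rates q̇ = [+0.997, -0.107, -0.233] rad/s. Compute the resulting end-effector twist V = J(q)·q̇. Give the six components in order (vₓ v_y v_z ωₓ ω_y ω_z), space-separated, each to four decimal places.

o_n = [0.7966, -0.6996, 0.1477]
J₁: ẑ×o_n = [0.6996, 0.7966, -0.0000], ω = ẑ
J2: z=[-0.9397, -0.3420, 0.0000] o=[0.0992, -0.2725, 0.0000] → [-0.0505, 0.1388, 0.6399, -0.9397, -0.3420, 0.0000]
J3: z=[-0.0769, 0.2114, 0.9744] o=[0.3091, -0.8493, 0.1417] → [-0.1446, 0.4754, -0.1146, -0.0769, 0.2114, 0.9744]
V = J·q̇ = [0.7366, 0.6686, -0.0418, 0.1185, -0.0127, 0.7700]

0.7366 0.6686 -0.0418 0.1185 -0.0127 0.7700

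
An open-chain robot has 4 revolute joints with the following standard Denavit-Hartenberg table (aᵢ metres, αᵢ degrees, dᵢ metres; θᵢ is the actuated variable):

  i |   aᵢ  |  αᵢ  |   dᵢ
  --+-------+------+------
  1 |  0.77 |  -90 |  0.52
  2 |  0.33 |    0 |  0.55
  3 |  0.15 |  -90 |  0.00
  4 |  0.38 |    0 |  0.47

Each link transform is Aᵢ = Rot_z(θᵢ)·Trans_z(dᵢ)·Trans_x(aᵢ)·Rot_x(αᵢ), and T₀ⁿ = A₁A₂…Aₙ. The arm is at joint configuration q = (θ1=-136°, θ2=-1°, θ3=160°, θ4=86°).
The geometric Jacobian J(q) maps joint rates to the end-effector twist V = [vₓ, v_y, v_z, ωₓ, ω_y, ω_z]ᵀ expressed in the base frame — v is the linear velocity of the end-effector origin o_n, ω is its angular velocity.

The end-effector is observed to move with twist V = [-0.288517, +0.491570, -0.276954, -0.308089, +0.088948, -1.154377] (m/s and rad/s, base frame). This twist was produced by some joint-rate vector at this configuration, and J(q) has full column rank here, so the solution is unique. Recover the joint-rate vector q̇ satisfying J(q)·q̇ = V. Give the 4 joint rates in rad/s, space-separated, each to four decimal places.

o_n = [-0.4328, -0.6556, 0.9013]
J₁: ẑ×o_n = [0.6556, -0.4328, 0.0000], ω = ẑ
J2: z=[0.6947, -0.7193, 0.0000] o=[-0.5539, -0.5349, 0.5200] → [-0.2743, -0.2649, 0.0033, 0.6947, -0.7193, 0.0000]
J3: z=[0.6947, -0.7193, 0.0000] o=[-0.4092, -1.1597, 0.5258] → [-0.2701, -0.2609, 0.3332, 0.6947, -0.7193, 0.0000]
J4: z=[0.2578, 0.2489, 0.9336] o=[-0.3084, -1.0624, 0.4720] → [-0.2730, -0.2268, 0.1358, 0.2578, 0.2489, 0.9336]
q̇ = J⁺·V = [-0.7380, 0.3750, -0.6530, -0.4460]

-0.7380 0.3750 -0.6530 -0.4460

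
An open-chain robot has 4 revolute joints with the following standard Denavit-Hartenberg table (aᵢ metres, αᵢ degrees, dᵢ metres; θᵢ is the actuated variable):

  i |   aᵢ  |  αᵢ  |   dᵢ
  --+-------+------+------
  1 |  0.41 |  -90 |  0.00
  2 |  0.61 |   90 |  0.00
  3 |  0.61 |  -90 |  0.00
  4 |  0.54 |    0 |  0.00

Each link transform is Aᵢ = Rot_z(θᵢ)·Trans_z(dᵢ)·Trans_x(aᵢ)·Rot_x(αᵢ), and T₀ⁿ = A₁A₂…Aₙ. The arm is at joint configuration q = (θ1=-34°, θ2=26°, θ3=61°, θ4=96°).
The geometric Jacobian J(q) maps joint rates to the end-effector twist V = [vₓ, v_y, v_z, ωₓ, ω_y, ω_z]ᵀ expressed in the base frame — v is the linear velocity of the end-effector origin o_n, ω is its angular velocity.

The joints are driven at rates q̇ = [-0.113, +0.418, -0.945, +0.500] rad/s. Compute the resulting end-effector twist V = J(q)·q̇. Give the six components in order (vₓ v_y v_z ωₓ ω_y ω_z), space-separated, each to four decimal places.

-0.3352 -0.4945 -0.3497 -0.3000 0.9989 -0.7707

o_n = [1.0700, -0.1377, -0.8677]
J₁: ẑ×o_n = [0.1377, 1.0700, -0.0000], ω = ẑ
J2: z=[0.5592, 0.8290, 0.0000] o=[0.3399, -0.2293, 0.0000] → [-0.7194, 0.4852, -0.5540, 0.5592, 0.8290, 0.0000]
J3: z=[0.3634, -0.2451, 0.8988] o=[0.7944, -0.5359, -0.2674] → [-0.2107, 0.4658, 0.2122, 0.3634, -0.2451, 0.8988]
J4: z=[-0.3806, 0.8415, 0.3834] o=[1.3131, -0.2422, -0.3970] → [-0.4361, -0.2724, 0.1649, -0.3806, 0.8415, 0.3834]
V = J·q̇ = [-0.3352, -0.4945, -0.3497, -0.3000, 0.9989, -0.7707]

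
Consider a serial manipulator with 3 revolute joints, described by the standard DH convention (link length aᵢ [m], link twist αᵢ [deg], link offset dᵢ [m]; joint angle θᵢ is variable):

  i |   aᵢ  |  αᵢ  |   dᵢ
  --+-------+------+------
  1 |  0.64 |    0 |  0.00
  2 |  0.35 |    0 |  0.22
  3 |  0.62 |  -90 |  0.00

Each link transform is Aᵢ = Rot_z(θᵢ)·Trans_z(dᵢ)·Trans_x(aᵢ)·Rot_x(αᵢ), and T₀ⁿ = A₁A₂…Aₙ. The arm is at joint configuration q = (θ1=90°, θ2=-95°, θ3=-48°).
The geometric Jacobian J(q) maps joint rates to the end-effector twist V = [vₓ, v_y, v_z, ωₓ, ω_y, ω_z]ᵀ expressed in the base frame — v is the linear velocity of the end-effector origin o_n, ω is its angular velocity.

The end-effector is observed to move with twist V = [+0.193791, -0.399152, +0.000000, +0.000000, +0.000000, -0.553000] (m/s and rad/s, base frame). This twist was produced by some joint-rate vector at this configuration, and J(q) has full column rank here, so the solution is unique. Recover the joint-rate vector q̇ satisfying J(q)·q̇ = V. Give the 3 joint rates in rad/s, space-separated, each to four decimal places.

o_n = [0.7218, 0.1143, 0.2200]
J₁: ẑ×o_n = [-0.1143, 0.7218, 0.0000], ω = ẑ
J2: z=[0.0000, 0.0000, 1.0000] o=[0.0000, 0.6400, 0.0000] → [0.5257, 0.7218, -0.0000, 0.0000, 0.0000, 1.0000]
J3: z=[0.0000, 0.0000, 1.0000] o=[0.3487, 0.6095, 0.2200] → [0.4952, 0.3731, -0.0000, 0.0000, 0.0000, 1.0000]
q̇ = J⁺·V = [-0.7570, 0.2040, 0.0000]

-0.7570 0.2040 0.0000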